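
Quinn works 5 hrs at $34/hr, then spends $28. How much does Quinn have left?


Calculate earnings:
5 x $34 = $170
Subtract spending:
$170 - $28 = $142

$142


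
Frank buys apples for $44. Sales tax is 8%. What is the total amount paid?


Calculate the tax:
8% of $44 = $3.52
Add tax to price:
$44 + $3.52 = $47.52

$47.52


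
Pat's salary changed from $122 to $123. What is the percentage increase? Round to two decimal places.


Find the absolute change:
|123 - 122| = 1
Divide by original and multiply by 100:
1 / 122 x 100 = 0.8196...% ≈ 0.82%

0.82%


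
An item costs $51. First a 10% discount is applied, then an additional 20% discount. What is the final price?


First discount:
10% of $51 = $5.10
Price after first discount:
$51 - $5.10 = $45.90
Second discount:
20% of $45.90 = $9.18
Final price:
$45.90 - $9.18 = $36.72

$36.72


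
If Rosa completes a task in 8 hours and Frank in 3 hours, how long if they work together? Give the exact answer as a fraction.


Rosa's rate: 1/8 of the job per hour
Frank's rate: 1/3 of the job per hour
Combined rate: 1/8 + 1/3 = 11/24 per hour
Time = 1 / (11/24) = 24/11 hours (≈ 2.18 hours)

24/11 hours


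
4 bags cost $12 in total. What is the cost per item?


Total cost: $12
Number of items: 4
Unit price: $12 / 4 = $3

$3


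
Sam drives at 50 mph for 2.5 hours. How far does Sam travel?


Use the formula: distance = speed x time
Speed = 50 mph, Time = 2.5 hours
50 x 2.5 = 125 miles

125 miles


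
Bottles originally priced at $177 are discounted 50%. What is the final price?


Calculate the discount amount:
50% of $177 = $88.50
Subtract from original:
$177 - $88.50 = $88.50

$88.50


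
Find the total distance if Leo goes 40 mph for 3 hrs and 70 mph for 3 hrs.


Leg 1 distance:
40 x 3 = 120 miles
Leg 2 distance:
70 x 3 = 210 miles
Total distance:
120 + 210 = 330 miles

330 miles


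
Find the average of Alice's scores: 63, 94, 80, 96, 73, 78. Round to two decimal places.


Add the scores:
63 + 94 + 80 + 96 + 73 + 78 = 484
Divide by the number of tests:
484 / 6 = 80.6666... ≈ 80.67

80.67


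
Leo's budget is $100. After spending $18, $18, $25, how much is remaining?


Add up expenses:
$18 + $18 + $25 = $61
Subtract from budget:
$100 - $61 = $39

$39


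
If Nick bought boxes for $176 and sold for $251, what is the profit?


Selling price = $251
Cost price = $176
Profit = selling price - cost price:
Profit = $251 - $176 = $75

$75


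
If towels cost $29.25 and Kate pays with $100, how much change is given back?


Start with the amount paid:
$100
Subtract the price:
$100 - $29.25 = $70.75

$70.75


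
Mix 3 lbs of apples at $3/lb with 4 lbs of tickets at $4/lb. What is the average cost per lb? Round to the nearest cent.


Cost of apples:
3 x $3 = $9
Cost of tickets:
4 x $4 = $16
Total cost: $9 + $16 = $25
Total weight: 7 lbs
Average: $25 / 7 = $3.5714... ≈ $3.57/lb

$3.57/lb


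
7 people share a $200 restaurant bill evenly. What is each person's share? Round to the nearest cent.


Total bill: $200
Number of people: 7
Each pays: $200 / 7 = $28.5714... ≈ $28.57

$28.57


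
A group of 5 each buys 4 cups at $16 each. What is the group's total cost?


Cost per person:
4 x $16 = $64
Group total:
5 x $64 = $320

$320


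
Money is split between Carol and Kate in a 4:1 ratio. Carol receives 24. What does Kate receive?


Find the multiplier:
24 / 4 = 6
Apply to Kate's share:
1 x 6 = 6

6


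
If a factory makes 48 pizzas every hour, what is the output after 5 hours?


Production rate: 48 pizzas per hour
Time: 5 hours
Total: 48 x 5 = 240 pizzas

240 pizzas


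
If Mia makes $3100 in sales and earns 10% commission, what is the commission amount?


Convert rate to decimal:
10% = 0.1
Multiply by sales:
$3100 x 0.1 = $310

$310


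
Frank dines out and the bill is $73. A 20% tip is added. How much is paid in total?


Calculate the tip:
20% of $73 = $14.60
Add tip to meal cost:
$73 + $14.60 = $87.60

$87.60


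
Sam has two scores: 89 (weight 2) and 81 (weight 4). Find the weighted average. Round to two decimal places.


Weighted sum:
2 x 89 + 4 x 81 = 502
Total weight:
2 + 4 = 6
Weighted average:
502 / 6 = 83.6666... ≈ 83.67

83.67


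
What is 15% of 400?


Convert percentage to decimal:
15% = 0.15
Multiply:
400 x 0.15 = 60

60


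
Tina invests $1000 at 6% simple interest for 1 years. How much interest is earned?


Use the formula I = P x R x T / 100
P x R x T = 1000 x 6 x 1 = 6000
I = 6000 / 100 = $60

$60


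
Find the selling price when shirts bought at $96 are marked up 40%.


Calculate the markup amount:
40% of $96 = $38.40
Add to cost:
$96 + $38.40 = $134.40

$134.40


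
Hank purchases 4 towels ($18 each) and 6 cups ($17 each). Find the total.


Cost of towels:
4 x $18 = $72
Cost of cups:
6 x $17 = $102
Add both:
$72 + $102 = $174

$174


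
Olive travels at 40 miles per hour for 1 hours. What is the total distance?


Use the formula: distance = speed x time
Speed = 40 mph, Time = 1 hours
40 x 1 = 40 miles

40 miles


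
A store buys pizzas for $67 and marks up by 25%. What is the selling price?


Calculate the markup amount:
25% of $67 = $16.75
Add to cost:
$67 + $16.75 = $83.75

$83.75


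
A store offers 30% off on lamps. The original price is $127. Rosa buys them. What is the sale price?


Calculate the discount amount:
30% of $127 = $38.10
Subtract from original:
$127 - $38.10 = $88.90

$88.90


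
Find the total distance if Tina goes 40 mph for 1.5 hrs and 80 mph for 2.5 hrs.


Leg 1 distance:
40 x 1.5 = 60 miles
Leg 2 distance:
80 x 2.5 = 200 miles
Total distance:
60 + 200 = 260 miles

260 miles


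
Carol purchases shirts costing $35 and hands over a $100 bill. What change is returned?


Start with the amount paid:
$100
Subtract the price:
$100 - $35 = $65

$65


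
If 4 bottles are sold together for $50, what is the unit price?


Total cost: $50
Number of items: 4
Unit price: $50 / 4 = $12.50

$12.50


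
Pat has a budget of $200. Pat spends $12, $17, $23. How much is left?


Add up expenses:
$12 + $17 + $23 = $52
Subtract from budget:
$200 - $52 = $148

$148


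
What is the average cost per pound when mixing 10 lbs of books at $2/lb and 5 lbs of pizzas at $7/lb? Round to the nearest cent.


Cost of books:
10 x $2 = $20
Cost of pizzas:
5 x $7 = $35
Total cost: $20 + $35 = $55
Total weight: 15 lbs
Average: $55 / 15 = $3.6666... ≈ $3.67/lb

$3.67/lb


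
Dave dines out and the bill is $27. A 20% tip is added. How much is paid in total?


Calculate the tip:
20% of $27 = $5.40
Add tip to meal cost:
$27 + $5.40 = $32.40

$32.40


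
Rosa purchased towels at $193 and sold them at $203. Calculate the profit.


Selling price = $203
Cost price = $193
Profit = selling price - cost price:
Profit = $203 - $193 = $10

$10


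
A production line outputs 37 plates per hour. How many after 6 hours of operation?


Production rate: 37 plates per hour
Time: 6 hours
Total: 37 x 6 = 222 plates

222 plates


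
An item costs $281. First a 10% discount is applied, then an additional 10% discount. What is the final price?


First discount:
10% of $281 = $28.10
Price after first discount:
$281 - $28.10 = $252.90
Second discount:
10% of $252.90 = $25.29
Final price:
$252.90 - $25.29 = $227.61

$227.61


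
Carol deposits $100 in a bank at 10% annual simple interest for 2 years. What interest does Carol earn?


Use the formula I = P x R x T / 100
P x R x T = 100 x 10 x 2 = 2000
I = 2000 / 100 = $20

$20


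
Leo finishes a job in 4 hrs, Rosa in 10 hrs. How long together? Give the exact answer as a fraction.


Leo's rate: 1/4 of the job per hour
Rosa's rate: 1/10 of the job per hour
Combined rate: 1/4 + 1/10 = 7/20 per hour
Time = 1 / (7/20) = 20/7 hours (≈ 2.86 hours)

20/7 hours


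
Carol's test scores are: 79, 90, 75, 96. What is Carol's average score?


Add the scores:
79 + 90 + 75 + 96 = 340
Divide by the number of tests:
340 / 4 = 85

85


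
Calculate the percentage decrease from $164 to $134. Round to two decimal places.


Find the absolute change:
|134 - 164| = 30
Divide by original and multiply by 100:
30 / 164 x 100 = 18.2926...% ≈ 18.29%

18.29%


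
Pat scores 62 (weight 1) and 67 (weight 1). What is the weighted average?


Weighted sum:
1 x 62 + 1 x 67 = 129
Total weight:
1 + 1 = 2
Weighted average:
129 / 2 = 64.5

64.5


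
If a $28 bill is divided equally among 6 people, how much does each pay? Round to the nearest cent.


Total bill: $28
Number of people: 6
Each pays: $28 / 6 = $4.6666... ≈ $4.67

$4.67


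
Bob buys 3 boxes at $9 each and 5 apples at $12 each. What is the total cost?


Cost of boxes:
3 x $9 = $27
Cost of apples:
5 x $12 = $60
Add both:
$27 + $60 = $87

$87


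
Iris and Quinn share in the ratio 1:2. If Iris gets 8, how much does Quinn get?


Find the multiplier:
8 / 1 = 8
Apply to Quinn's share:
2 x 8 = 16

16


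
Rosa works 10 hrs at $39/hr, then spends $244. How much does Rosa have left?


Calculate earnings:
10 x $39 = $390
Subtract spending:
$390 - $244 = $146

$146


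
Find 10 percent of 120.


Convert percentage to decimal:
10% = 0.1
Multiply:
120 x 0.1 = 12

12


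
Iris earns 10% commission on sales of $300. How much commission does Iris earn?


Convert rate to decimal:
10% = 0.1
Multiply by sales:
$300 x 0.1 = $30

$30


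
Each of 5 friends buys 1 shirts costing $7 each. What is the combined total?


Cost per person:
1 x $7 = $7
Group total:
5 x $7 = $35

$35


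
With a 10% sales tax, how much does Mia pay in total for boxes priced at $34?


Calculate the tax:
10% of $34 = $3.40
Add tax to price:
$34 + $3.40 = $37.40

$37.40


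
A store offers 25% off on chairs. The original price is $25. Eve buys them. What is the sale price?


Calculate the discount amount:
25% of $25 = $6.25
Subtract from original:
$25 - $6.25 = $18.75

$18.75


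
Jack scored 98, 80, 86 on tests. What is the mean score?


Add the scores:
98 + 80 + 86 = 264
Divide by the number of tests:
264 / 3 = 88

88


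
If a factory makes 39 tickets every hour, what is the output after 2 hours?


Production rate: 39 tickets per hour
Time: 2 hours
Total: 39 x 2 = 78 tickets

78 tickets


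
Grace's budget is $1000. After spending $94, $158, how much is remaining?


Add up expenses:
$94 + $158 = $252
Subtract from budget:
$1000 - $252 = $748

$748


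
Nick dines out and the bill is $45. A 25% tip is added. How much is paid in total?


Calculate the tip:
25% of $45 = $11.25
Add tip to meal cost:
$45 + $11.25 = $56.25

$56.25


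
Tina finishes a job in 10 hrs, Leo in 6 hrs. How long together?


Tina's rate: 1/10 of the job per hour
Leo's rate: 1/6 of the job per hour
Combined rate: 1/10 + 1/6 = 4/15 per hour
Time = 1 / (4/15) = 15/4 = 3.75 hours

3.75 hours


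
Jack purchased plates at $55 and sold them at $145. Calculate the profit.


Selling price = $145
Cost price = $55
Profit = selling price - cost price:
Profit = $145 - $55 = $90

$90


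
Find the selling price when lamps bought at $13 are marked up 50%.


Calculate the markup amount:
50% of $13 = $6.50
Add to cost:
$13 + $6.50 = $19.50

$19.50


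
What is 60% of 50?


Convert percentage to decimal:
60% = 0.6
Multiply:
50 x 0.6 = 30

30


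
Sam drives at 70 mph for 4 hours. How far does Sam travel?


Use the formula: distance = speed x time
Speed = 70 mph, Time = 4 hours
70 x 4 = 280 miles

280 miles


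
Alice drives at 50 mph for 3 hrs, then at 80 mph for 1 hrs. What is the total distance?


Leg 1 distance:
50 x 3 = 150 miles
Leg 2 distance:
80 x 1 = 80 miles
Total distance:
150 + 80 = 230 miles

230 miles


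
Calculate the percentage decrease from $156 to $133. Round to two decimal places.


Find the absolute change:
|133 - 156| = 23
Divide by original and multiply by 100:
23 / 156 x 100 = 14.7435...% ≈ 14.74%

14.74%


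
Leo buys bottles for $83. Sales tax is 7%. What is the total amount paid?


Calculate the tax:
7% of $83 = $5.81
Add tax to price:
$83 + $5.81 = $88.81

$88.81


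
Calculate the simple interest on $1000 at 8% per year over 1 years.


Use the formula I = P x R x T / 100
P x R x T = 1000 x 8 x 1 = 8000
I = 8000 / 100 = $80

$80


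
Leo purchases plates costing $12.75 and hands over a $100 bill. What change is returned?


Start with the amount paid:
$100
Subtract the price:
$100 - $12.75 = $87.25

$87.25


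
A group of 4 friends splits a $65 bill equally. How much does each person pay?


Total bill: $65
Number of people: 4
Each pays: $65 / 4 = $16.25

$16.25


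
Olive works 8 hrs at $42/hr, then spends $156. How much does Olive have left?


Calculate earnings:
8 x $42 = $336
Subtract spending:
$336 - $156 = $180

$180


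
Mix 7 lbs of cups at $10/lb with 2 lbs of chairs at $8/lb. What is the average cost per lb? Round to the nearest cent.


Cost of cups:
7 x $10 = $70
Cost of chairs:
2 x $8 = $16
Total cost: $70 + $16 = $86
Total weight: 9 lbs
Average: $86 / 9 = $9.5555... ≈ $9.56/lb

$9.56/lb


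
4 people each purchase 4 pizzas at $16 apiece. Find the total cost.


Cost per person:
4 x $16 = $64
Group total:
4 x $64 = $256

$256


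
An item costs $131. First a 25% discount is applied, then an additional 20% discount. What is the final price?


First discount:
25% of $131 = $32.75
Price after first discount:
$131 - $32.75 = $98.25
Second discount:
20% of $98.25 = $19.65
Final price:
$98.25 - $19.65 = $78.60

$78.60


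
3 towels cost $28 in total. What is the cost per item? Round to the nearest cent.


Total cost: $28
Number of items: 3
Unit price: $28 / 3 = $9.3333... ≈ $9.33

$9.33


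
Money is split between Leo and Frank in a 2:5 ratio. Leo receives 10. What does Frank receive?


Find the multiplier:
10 / 2 = 5
Apply to Frank's share:
5 x 5 = 25

25


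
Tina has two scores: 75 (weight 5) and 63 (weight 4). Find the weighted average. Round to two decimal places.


Weighted sum:
5 x 75 + 4 x 63 = 627
Total weight:
5 + 4 = 9
Weighted average:
627 / 9 = 69.6666... ≈ 69.67

69.67


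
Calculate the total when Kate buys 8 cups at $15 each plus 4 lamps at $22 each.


Cost of cups:
8 x $15 = $120
Cost of lamps:
4 x $22 = $88
Add both:
$120 + $88 = $208

$208


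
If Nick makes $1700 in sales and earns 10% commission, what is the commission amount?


Convert rate to decimal:
10% = 0.1
Multiply by sales:
$1700 x 0.1 = $170

$170


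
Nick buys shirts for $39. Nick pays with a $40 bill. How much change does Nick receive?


Start with the amount paid:
$40
Subtract the price:
$40 - $39 = $1

$1


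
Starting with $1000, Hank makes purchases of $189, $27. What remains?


Add up expenses:
$189 + $27 = $216
Subtract from budget:
$1000 - $216 = $784

$784


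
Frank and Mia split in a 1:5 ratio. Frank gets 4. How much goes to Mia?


Find the multiplier:
4 / 1 = 4
Apply to Mia's share:
5 x 4 = 20

20


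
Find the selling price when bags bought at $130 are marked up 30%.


Calculate the markup amount:
30% of $130 = $39
Add to cost:
$130 + $39 = $169

$169


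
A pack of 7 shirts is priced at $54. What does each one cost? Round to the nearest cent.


Total cost: $54
Number of items: 7
Unit price: $54 / 7 = $7.7142... ≈ $7.71

$7.71


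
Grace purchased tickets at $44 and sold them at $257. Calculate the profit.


Selling price = $257
Cost price = $44
Profit = selling price - cost price:
Profit = $257 - $44 = $213

$213


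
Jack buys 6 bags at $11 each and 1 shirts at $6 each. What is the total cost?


Cost of bags:
6 x $11 = $66
Cost of shirts:
1 x $6 = $6
Add both:
$66 + $6 = $72

$72


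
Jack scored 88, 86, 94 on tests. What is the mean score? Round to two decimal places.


Add the scores:
88 + 86 + 94 = 268
Divide by the number of tests:
268 / 3 = 89.3333... ≈ 89.33

89.33


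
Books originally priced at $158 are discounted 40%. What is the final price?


Calculate the discount amount:
40% of $158 = $63.20
Subtract from original:
$158 - $63.20 = $94.80

$94.80


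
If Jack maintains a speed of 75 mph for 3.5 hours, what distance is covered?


Use the formula: distance = speed x time
Speed = 75 mph, Time = 3.5 hours
75 x 3.5 = 262.5 miles

262.5 miles


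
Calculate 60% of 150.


Convert percentage to decimal:
60% = 0.6
Multiply:
150 x 0.6 = 90

90


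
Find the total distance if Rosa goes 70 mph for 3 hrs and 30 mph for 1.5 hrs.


Leg 1 distance:
70 x 3 = 210 miles
Leg 2 distance:
30 x 1.5 = 45 miles
Total distance:
210 + 45 = 255 miles

255 miles


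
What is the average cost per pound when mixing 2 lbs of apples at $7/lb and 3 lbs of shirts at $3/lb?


Cost of apples:
2 x $7 = $14
Cost of shirts:
3 x $3 = $9
Total cost: $14 + $9 = $23
Total weight: 5 lbs
Average: $23 / 5 = $4.60/lb

$4.60/lb


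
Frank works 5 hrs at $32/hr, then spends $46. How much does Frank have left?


Calculate earnings:
5 x $32 = $160
Subtract spending:
$160 - $46 = $114

$114


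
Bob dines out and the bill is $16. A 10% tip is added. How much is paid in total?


Calculate the tip:
10% of $16 = $1.60
Add tip to meal cost:
$16 + $1.60 = $17.60

$17.60


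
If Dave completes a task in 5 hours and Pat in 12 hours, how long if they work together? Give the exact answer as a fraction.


Dave's rate: 1/5 of the job per hour
Pat's rate: 1/12 of the job per hour
Combined rate: 1/5 + 1/12 = 17/60 per hour
Time = 1 / (17/60) = 60/17 hours (≈ 3.53 hours)

60/17 hours


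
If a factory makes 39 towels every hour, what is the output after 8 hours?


Production rate: 39 towels per hour
Time: 8 hours
Total: 39 x 8 = 312 towels

312 towels


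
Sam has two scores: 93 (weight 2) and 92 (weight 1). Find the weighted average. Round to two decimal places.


Weighted sum:
2 x 93 + 1 x 92 = 278
Total weight:
2 + 1 = 3
Weighted average:
278 / 3 = 92.6666... ≈ 92.67

92.67


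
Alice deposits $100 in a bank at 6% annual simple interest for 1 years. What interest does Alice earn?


Use the formula I = P x R x T / 100
P x R x T = 100 x 6 x 1 = 600
I = 600 / 100 = $6

$6


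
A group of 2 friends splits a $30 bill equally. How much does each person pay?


Total bill: $30
Number of people: 2
Each pays: $30 / 2 = $15

$15


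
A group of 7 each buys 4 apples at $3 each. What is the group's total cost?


Cost per person:
4 x $3 = $12
Group total:
7 x $12 = $84

$84


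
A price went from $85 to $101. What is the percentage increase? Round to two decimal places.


Find the absolute change:
|101 - 85| = 16
Divide by original and multiply by 100:
16 / 85 x 100 = 18.8235...% ≈ 18.82%

18.82%


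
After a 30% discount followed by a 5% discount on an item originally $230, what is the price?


First discount:
30% of $230 = $69
Price after first discount:
$230 - $69 = $161
Second discount:
5% of $161 = $8.05
Final price:
$161 - $8.05 = $152.95

$152.95


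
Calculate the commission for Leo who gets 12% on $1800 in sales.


Convert rate to decimal:
12% = 0.12
Multiply by sales:
$1800 x 0.12 = $216

$216


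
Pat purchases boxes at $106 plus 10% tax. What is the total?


Calculate the tax:
10% of $106 = $10.60
Add tax to price:
$106 + $10.60 = $116.60

$116.60


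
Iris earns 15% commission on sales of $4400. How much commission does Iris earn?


Convert rate to decimal:
15% = 0.15
Multiply by sales:
$4400 x 0.15 = $660

$660


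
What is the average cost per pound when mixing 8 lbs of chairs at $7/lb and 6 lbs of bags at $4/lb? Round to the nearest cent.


Cost of chairs:
8 x $7 = $56
Cost of bags:
6 x $4 = $24
Total cost: $56 + $24 = $80
Total weight: 14 lbs
Average: $80 / 14 = $5.7142... ≈ $5.71/lb

$5.71/lb


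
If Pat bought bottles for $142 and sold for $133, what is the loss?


Selling price = $133
Cost price = $142
Loss = cost price - selling price:
Loss = $142 - $133 = $9

$9


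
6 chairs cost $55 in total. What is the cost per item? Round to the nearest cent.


Total cost: $55
Number of items: 6
Unit price: $55 / 6 = $9.1666... ≈ $9.17

$9.17


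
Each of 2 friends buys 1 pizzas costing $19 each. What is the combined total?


Cost per person:
1 x $19 = $19
Group total:
2 x $19 = $38

$38


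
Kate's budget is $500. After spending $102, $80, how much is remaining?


Add up expenses:
$102 + $80 = $182
Subtract from budget:
$500 - $182 = $318

$318


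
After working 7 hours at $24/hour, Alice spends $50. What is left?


Calculate earnings:
7 x $24 = $168
Subtract spending:
$168 - $50 = $118

$118


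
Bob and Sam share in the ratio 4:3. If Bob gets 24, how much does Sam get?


Find the multiplier:
24 / 4 = 6
Apply to Sam's share:
3 x 6 = 18

18


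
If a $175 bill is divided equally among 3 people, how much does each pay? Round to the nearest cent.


Total bill: $175
Number of people: 3
Each pays: $175 / 3 = $58.3333... ≈ $58.33

$58.33


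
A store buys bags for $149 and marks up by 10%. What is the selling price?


Calculate the markup amount:
10% of $149 = $14.90
Add to cost:
$149 + $14.90 = $163.90

$163.90


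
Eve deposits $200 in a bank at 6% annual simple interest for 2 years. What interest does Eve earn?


Use the formula I = P x R x T / 100
P x R x T = 200 x 6 x 2 = 2400
I = 2400 / 100 = $24

$24


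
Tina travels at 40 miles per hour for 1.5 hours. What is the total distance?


Use the formula: distance = speed x time
Speed = 40 mph, Time = 1.5 hours
40 x 1.5 = 60 miles

60 miles


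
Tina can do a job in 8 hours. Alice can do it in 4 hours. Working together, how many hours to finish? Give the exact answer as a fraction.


Tina's rate: 1/8 of the job per hour
Alice's rate: 1/4 of the job per hour
Combined rate: 1/8 + 1/4 = 3/8 per hour
Time = 1 / (3/8) = 8/3 hours (≈ 2.67 hours)

8/3 hours


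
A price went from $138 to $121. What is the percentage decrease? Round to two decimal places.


Find the absolute change:
|121 - 138| = 17
Divide by original and multiply by 100:
17 / 138 x 100 = 12.3188...% ≈ 12.32%

12.32%


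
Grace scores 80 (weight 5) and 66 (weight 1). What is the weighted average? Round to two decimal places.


Weighted sum:
5 x 80 + 1 x 66 = 466
Total weight:
5 + 1 = 6
Weighted average:
466 / 6 = 77.6666... ≈ 77.67

77.67


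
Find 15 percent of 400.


Convert percentage to decimal:
15% = 0.15
Multiply:
400 x 0.15 = 60

60


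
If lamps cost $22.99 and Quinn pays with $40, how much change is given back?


Start with the amount paid:
$40
Subtract the price:
$40 - $22.99 = $17.01

$17.01


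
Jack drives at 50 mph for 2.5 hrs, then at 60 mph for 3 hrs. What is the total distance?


Leg 1 distance:
50 x 2.5 = 125 miles
Leg 2 distance:
60 x 3 = 180 miles
Total distance:
125 + 180 = 305 miles

305 miles


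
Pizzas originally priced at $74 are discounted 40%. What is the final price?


Calculate the discount amount:
40% of $74 = $29.60
Subtract from original:
$74 - $29.60 = $44.40

$44.40


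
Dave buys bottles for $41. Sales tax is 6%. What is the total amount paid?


Calculate the tax:
6% of $41 = $2.46
Add tax to price:
$41 + $2.46 = $43.46

$43.46


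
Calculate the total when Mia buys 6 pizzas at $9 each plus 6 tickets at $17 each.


Cost of pizzas:
6 x $9 = $54
Cost of tickets:
6 x $17 = $102
Add both:
$54 + $102 = $156

$156


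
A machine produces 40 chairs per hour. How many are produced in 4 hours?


Production rate: 40 chairs per hour
Time: 4 hours
Total: 40 x 4 = 160 chairs

160 chairs


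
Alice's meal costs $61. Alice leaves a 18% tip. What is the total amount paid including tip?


Calculate the tip:
18% of $61 = $10.98
Add tip to meal cost:
$61 + $10.98 = $71.98

$71.98


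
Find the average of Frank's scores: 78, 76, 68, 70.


Add the scores:
78 + 76 + 68 + 70 = 292
Divide by the number of tests:
292 / 4 = 73

73


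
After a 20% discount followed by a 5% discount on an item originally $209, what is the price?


First discount:
20% of $209 = $41.80
Price after first discount:
$209 - $41.80 = $167.20
Second discount:
5% of $167.20 = $8.36
Final price:
$167.20 - $8.36 = $158.84

$158.84


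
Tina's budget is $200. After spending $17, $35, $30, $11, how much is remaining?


Add up expenses:
$17 + $35 + $30 + $11 = $93
Subtract from budget:
$200 - $93 = $107

$107


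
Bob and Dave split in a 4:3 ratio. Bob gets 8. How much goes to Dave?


Find the multiplier:
8 / 4 = 2
Apply to Dave's share:
3 x 2 = 6

6


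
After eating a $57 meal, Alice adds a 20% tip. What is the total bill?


Calculate the tip:
20% of $57 = $11.40
Add tip to meal cost:
$57 + $11.40 = $68.40

$68.40


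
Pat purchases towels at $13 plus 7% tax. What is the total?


Calculate the tax:
7% of $13 = $0.91
Add tax to price:
$13 + $0.91 = $13.91

$13.91


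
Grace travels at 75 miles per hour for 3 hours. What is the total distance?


Use the formula: distance = speed x time
Speed = 75 mph, Time = 3 hours
75 x 3 = 225 miles

225 miles


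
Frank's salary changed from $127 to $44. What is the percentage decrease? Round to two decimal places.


Find the absolute change:
|44 - 127| = 83
Divide by original and multiply by 100:
83 / 127 x 100 = 65.3543...% ≈ 65.35%

65.35%


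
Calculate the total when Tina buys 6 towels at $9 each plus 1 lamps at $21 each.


Cost of towels:
6 x $9 = $54
Cost of lamps:
1 x $21 = $21
Add both:
$54 + $21 = $75

$75


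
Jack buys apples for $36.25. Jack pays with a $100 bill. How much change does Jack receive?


Start with the amount paid:
$100
Subtract the price:
$100 - $36.25 = $63.75

$63.75


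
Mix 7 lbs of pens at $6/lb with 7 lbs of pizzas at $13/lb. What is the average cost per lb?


Cost of pens:
7 x $6 = $42
Cost of pizzas:
7 x $13 = $91
Total cost: $42 + $91 = $133
Total weight: 14 lbs
Average: $133 / 14 = $9.50/lb

$9.50/lb


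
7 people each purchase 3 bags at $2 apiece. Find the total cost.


Cost per person:
3 x $2 = $6
Group total:
7 x $6 = $42

$42


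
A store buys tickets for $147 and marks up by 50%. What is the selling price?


Calculate the markup amount:
50% of $147 = $73.50
Add to cost:
$147 + $73.50 = $220.50

$220.50


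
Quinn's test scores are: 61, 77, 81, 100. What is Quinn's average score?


Add the scores:
61 + 77 + 81 + 100 = 319
Divide by the number of tests:
319 / 4 = 79.75

79.75


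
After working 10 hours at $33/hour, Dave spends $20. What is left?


Calculate earnings:
10 x $33 = $330
Subtract spending:
$330 - $20 = $310

$310


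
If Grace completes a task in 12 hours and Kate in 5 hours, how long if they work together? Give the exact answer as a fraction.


Grace's rate: 1/12 of the job per hour
Kate's rate: 1/5 of the job per hour
Combined rate: 1/12 + 1/5 = 17/60 per hour
Time = 1 / (17/60) = 60/17 hours (≈ 3.53 hours)

60/17 hours


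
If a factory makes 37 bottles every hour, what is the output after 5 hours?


Production rate: 37 bottles per hour
Time: 5 hours
Total: 37 x 5 = 185 bottles

185 bottles


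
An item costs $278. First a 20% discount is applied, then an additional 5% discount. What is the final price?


First discount:
20% of $278 = $55.60
Price after first discount:
$278 - $55.60 = $222.40
Second discount:
5% of $222.40 = $11.12
Final price:
$222.40 - $11.12 = $211.28

$211.28


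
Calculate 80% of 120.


Convert percentage to decimal:
80% = 0.8
Multiply:
120 x 0.8 = 96

96


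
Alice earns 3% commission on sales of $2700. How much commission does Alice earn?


Convert rate to decimal:
3% = 0.03
Multiply by sales:
$2700 x 0.03 = $81

$81


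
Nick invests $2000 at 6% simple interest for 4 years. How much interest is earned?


Use the formula I = P x R x T / 100
P x R x T = 2000 x 6 x 4 = 48000
I = 48000 / 100 = $480

$480


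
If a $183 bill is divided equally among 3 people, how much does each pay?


Total bill: $183
Number of people: 3
Each pays: $183 / 3 = $61

$61


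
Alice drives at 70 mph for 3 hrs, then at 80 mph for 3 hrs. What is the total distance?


Leg 1 distance:
70 x 3 = 210 miles
Leg 2 distance:
80 x 3 = 240 miles
Total distance:
210 + 240 = 450 miles

450 miles


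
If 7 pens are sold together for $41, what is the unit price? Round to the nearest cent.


Total cost: $41
Number of items: 7
Unit price: $41 / 7 = $5.8571... ≈ $5.86

$5.86


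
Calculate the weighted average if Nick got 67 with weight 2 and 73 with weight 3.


Weighted sum:
2 x 67 + 3 x 73 = 353
Total weight:
2 + 3 = 5
Weighted average:
353 / 5 = 70.6

70.6


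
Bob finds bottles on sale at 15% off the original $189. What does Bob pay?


Calculate the discount amount:
15% of $189 = $28.35
Subtract from original:
$189 - $28.35 = $160.65

$160.65


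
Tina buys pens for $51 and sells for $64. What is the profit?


Selling price = $64
Cost price = $51
Profit = selling price - cost price:
Profit = $64 - $51 = $13

$13


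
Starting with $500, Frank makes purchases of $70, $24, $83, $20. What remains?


Add up expenses:
$70 + $24 + $83 + $20 = $197
Subtract from budget:
$500 - $197 = $303

$303


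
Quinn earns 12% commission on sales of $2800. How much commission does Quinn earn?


Convert rate to decimal:
12% = 0.12
Multiply by sales:
$2800 x 0.12 = $336

$336


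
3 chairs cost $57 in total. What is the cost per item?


Total cost: $57
Number of items: 3
Unit price: $57 / 3 = $19

$19


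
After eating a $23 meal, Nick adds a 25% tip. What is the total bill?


Calculate the tip:
25% of $23 = $5.75
Add tip to meal cost:
$23 + $5.75 = $28.75

$28.75


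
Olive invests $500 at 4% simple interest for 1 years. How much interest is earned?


Use the formula I = P x R x T / 100
P x R x T = 500 x 4 x 1 = 2000
I = 2000 / 100 = $20

$20


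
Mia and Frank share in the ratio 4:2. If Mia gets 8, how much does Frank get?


Find the multiplier:
8 / 4 = 2
Apply to Frank's share:
2 x 2 = 4

4


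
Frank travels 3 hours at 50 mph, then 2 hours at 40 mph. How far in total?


Leg 1 distance:
50 x 3 = 150 miles
Leg 2 distance:
40 x 2 = 80 miles
Total distance:
150 + 80 = 230 miles

230 miles


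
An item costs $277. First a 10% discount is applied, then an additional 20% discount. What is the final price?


First discount:
10% of $277 = $27.70
Price after first discount:
$277 - $27.70 = $249.30
Second discount:
20% of $249.30 = $49.86
Final price:
$249.30 - $49.86 = $199.44

$199.44


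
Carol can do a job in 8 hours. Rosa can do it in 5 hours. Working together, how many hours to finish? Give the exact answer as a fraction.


Carol's rate: 1/8 of the job per hour
Rosa's rate: 1/5 of the job per hour
Combined rate: 1/8 + 1/5 = 13/40 per hour
Time = 1 / (13/40) = 40/13 hours (≈ 3.08 hours)

40/13 hours


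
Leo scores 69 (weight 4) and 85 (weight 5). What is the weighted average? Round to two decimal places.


Weighted sum:
4 x 69 + 5 x 85 = 701
Total weight:
4 + 5 = 9
Weighted average:
701 / 9 = 77.8888... ≈ 77.89

77.89


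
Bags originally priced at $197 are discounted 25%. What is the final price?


Calculate the discount amount:
25% of $197 = $49.25
Subtract from original:
$197 - $49.25 = $147.75

$147.75


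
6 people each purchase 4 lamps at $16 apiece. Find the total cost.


Cost per person:
4 x $16 = $64
Group total:
6 x $64 = $384

$384


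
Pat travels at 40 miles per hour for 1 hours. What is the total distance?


Use the formula: distance = speed x time
Speed = 40 mph, Time = 1 hours
40 x 1 = 40 miles

40 miles


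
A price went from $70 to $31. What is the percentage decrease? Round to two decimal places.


Find the absolute change:
|31 - 70| = 39
Divide by original and multiply by 100:
39 / 70 x 100 = 55.7142...% ≈ 55.71%

55.71%


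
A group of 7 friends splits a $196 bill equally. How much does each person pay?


Total bill: $196
Number of people: 7
Each pays: $196 / 7 = $28

$28


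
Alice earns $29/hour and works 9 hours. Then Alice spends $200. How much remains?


Calculate earnings:
9 x $29 = $261
Subtract spending:
$261 - $200 = $61

$61


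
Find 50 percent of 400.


Convert percentage to decimal:
50% = 0.5
Multiply:
400 x 0.5 = 200

200


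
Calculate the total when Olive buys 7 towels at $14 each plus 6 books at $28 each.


Cost of towels:
7 x $14 = $98
Cost of books:
6 x $28 = $168
Add both:
$98 + $168 = $266

$266


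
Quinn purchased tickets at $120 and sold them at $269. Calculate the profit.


Selling price = $269
Cost price = $120
Profit = selling price - cost price:
Profit = $269 - $120 = $149

$149


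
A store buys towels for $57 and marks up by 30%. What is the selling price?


Calculate the markup amount:
30% of $57 = $17.10
Add to cost:
$57 + $17.10 = $74.10

$74.10


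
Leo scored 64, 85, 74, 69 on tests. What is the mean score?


Add the scores:
64 + 85 + 74 + 69 = 292
Divide by the number of tests:
292 / 4 = 73

73


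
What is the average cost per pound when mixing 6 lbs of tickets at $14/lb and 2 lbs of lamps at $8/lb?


Cost of tickets:
6 x $14 = $84
Cost of lamps:
2 x $8 = $16
Total cost: $84 + $16 = $100
Total weight: 8 lbs
Average: $100 / 8 = $12.50/lb

$12.50/lb


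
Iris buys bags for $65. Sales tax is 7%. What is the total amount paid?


Calculate the tax:
7% of $65 = $4.55
Add tax to price:
$65 + $4.55 = $69.55

$69.55


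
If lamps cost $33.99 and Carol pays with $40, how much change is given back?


Start with the amount paid:
$40
Subtract the price:
$40 - $33.99 = $6.01

$6.01


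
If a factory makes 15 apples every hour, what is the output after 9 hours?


Production rate: 15 apples per hour
Time: 9 hours
Total: 15 x 9 = 135 apples

135 apples


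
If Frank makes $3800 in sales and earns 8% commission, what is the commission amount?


Convert rate to decimal:
8% = 0.08
Multiply by sales:
$3800 x 0.08 = $304

$304


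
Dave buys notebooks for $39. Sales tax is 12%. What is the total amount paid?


Calculate the tax:
12% of $39 = $4.68
Add tax to price:
$39 + $4.68 = $43.68

$43.68


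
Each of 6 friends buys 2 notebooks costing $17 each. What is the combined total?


Cost per person:
2 x $17 = $34
Group total:
6 x $34 = $204

$204


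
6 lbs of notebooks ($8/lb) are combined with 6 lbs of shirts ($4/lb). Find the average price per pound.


Cost of notebooks:
6 x $8 = $48
Cost of shirts:
6 x $4 = $24
Total cost: $48 + $24 = $72
Total weight: 12 lbs
Average: $72 / 12 = $6/lb

$6/lb


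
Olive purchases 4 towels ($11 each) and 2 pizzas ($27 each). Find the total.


Cost of towels:
4 x $11 = $44
Cost of pizzas:
2 x $27 = $54
Add both:
$44 + $54 = $98

$98


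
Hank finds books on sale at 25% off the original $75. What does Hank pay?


Calculate the discount amount:
25% of $75 = $18.75
Subtract from original:
$75 - $18.75 = $56.25

$56.25


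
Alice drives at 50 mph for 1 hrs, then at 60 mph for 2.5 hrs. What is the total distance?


Leg 1 distance:
50 x 1 = 50 miles
Leg 2 distance:
60 x 2.5 = 150 miles
Total distance:
50 + 150 = 200 miles

200 miles


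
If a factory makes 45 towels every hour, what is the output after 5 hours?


Production rate: 45 towels per hour
Time: 5 hours
Total: 45 x 5 = 225 towels

225 towels


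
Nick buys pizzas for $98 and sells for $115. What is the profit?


Selling price = $115
Cost price = $98
Profit = selling price - cost price:
Profit = $115 - $98 = $17

$17


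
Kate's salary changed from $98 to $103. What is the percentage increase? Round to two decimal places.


Find the absolute change:
|103 - 98| = 5
Divide by original and multiply by 100:
5 / 98 x 100 = 5.1020...% ≈ 5.1%

5.1%


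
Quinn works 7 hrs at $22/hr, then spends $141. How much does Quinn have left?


Calculate earnings:
7 x $22 = $154
Subtract spending:
$154 - $141 = $13

$13


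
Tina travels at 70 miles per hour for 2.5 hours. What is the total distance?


Use the formula: distance = speed x time
Speed = 70 mph, Time = 2.5 hours
70 x 2.5 = 175 miles

175 miles


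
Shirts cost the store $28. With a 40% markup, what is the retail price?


Calculate the markup amount:
40% of $28 = $11.20
Add to cost:
$28 + $11.20 = $39.20

$39.20


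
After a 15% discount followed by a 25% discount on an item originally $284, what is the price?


First discount:
15% of $284 = $42.60
Price after first discount:
$284 - $42.60 = $241.40
Second discount:
25% of $241.40 = $60.35
Final price:
$241.40 - $60.35 = $181.05

$181.05


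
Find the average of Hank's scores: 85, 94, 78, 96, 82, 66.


Add the scores:
85 + 94 + 78 + 96 + 82 + 66 = 501
Divide by the number of tests:
501 / 6 = 83.5

83.5


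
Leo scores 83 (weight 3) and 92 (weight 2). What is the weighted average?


Weighted sum:
3 x 83 + 2 x 92 = 433
Total weight:
3 + 2 = 5
Weighted average:
433 / 5 = 86.6

86.6


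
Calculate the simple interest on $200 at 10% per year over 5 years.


Use the formula I = P x R x T / 100
P x R x T = 200 x 10 x 5 = 10000
I = 10000 / 100 = $100

$100


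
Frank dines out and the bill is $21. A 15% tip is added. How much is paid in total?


Calculate the tip:
15% of $21 = $3.15
Add tip to meal cost:
$21 + $3.15 = $24.15

$24.15


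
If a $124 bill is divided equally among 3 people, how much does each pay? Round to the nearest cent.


Total bill: $124
Number of people: 3
Each pays: $124 / 3 = $41.3333... ≈ $41.33

$41.33


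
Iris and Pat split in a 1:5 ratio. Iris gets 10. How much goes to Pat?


Find the multiplier:
10 / 1 = 10
Apply to Pat's share:
5 x 10 = 50

50


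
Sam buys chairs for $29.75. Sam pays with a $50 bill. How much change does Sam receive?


Start with the amount paid:
$50
Subtract the price:
$50 - $29.75 = $20.25

$20.25


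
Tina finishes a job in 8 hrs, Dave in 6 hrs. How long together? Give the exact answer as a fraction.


Tina's rate: 1/8 of the job per hour
Dave's rate: 1/6 of the job per hour
Combined rate: 1/8 + 1/6 = 7/24 per hour
Time = 1 / (7/24) = 24/7 hours (≈ 3.43 hours)

24/7 hours


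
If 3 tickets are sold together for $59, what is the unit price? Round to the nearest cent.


Total cost: $59
Number of items: 3
Unit price: $59 / 3 = $19.6666... ≈ $19.67

$19.67


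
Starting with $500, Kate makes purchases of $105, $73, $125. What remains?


Add up expenses:
$105 + $73 + $125 = $303
Subtract from budget:
$500 - $303 = $197

$197


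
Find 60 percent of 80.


Convert percentage to decimal:
60% = 0.6
Multiply:
80 x 0.6 = 48

48


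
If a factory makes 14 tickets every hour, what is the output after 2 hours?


Production rate: 14 tickets per hour
Time: 2 hours
Total: 14 x 2 = 28 tickets

28 tickets


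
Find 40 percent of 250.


Convert percentage to decimal:
40% = 0.4
Multiply:
250 x 0.4 = 100

100


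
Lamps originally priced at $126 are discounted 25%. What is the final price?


Calculate the discount amount:
25% of $126 = $31.50
Subtract from original:
$126 - $31.50 = $94.50

$94.50


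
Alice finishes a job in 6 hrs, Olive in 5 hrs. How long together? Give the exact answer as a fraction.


Alice's rate: 1/6 of the job per hour
Olive's rate: 1/5 of the job per hour
Combined rate: 1/6 + 1/5 = 11/30 per hour
Time = 1 / (11/30) = 30/11 hours (≈ 2.73 hours)

30/11 hours
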